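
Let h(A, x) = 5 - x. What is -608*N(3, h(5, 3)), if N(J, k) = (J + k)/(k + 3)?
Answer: -608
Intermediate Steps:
N(J, k) = (J + k)/(3 + k)
-608*N(3, h(5, 3)) = -608*(3 + (5 - 1*3))/(3 + (5 - 1*3)) = -608*(3 + (5 - 3))/(3 + (5 - 3)) = -608*(3 + 2)/(3 + 2) = -608*5/5 = -608*1 = -608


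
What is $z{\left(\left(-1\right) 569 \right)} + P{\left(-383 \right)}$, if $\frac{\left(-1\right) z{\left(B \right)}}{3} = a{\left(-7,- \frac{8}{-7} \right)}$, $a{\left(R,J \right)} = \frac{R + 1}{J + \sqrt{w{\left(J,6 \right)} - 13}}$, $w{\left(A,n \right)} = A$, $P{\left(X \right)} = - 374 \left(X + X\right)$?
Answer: $\frac{61594396}{215} - \frac{42 i \sqrt{581}}{215} \approx 2.8649 \cdot 10^{5} - 4.7087 i$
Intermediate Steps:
$P{\left(X \right)} = - 748 X$ ($P{\left(X \right)} = - 374 \cdot 2 X = - 748 X$)
$a{\left(R,J \right)} = \frac{1 + R}{J + \sqrt{-13 + J}}$ ($a{\left(R,J \right)} = \frac{R + 1}{J + \sqrt{J - 13}} = \frac{1 + R}{J + \sqrt{-13 + J}}$)
$z{\left(B \right)} = \frac{18}{\frac{8}{7} + \frac{i \sqrt{581}}{7}}$ ($z{\left(B \right)} = - 3 \frac{1 - 7}{- \frac{8}{-7} + \sqrt{-13 - \frac{8}{-7}}} = - 3 \frac{1}{\left(-8\right) \left(- \frac{1}{7}\right) + \sqrt{-13 - - \frac{8}{7}}} \left(-6\right) = - 3 \frac{1}{\frac{8}{7} + \sqrt{-13 + \frac{8}{7}}} \left(-6\right) = - 3 \frac{1}{\frac{8}{7} + \sqrt{- \frac{83}{7}}} \left(-6\right) = - 3 \frac{1}{\frac{8}{7} + \frac{i \sqrt{581}}{7}} \left(-6\right) = - 3 \left(- \frac{6}{\frac{8}{7} + \frac{i \sqrt{581}}{7}}\right) = \frac{18}{\frac{8}{7} + \frac{i \sqrt{581}}{7}}$)
$z{\left(\left(-1\right) 569 \right)} + P{\left(-383 \right)} = \left(\frac{336}{215} - \frac{42 i \sqrt{581}}{215}\right) - -286484 = \left(\frac{336}{215} - \frac{42 i \sqrt{581}}{215}\right) + 286484 = \frac{61594396}{215} - \frac{42 i \sqrt{581}}{215}$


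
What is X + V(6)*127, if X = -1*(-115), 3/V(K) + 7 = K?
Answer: -266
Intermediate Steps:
V(K) = 3/(-7 + K)
X = 115
X + V(6)*127 = 115 + (3/(-7 + 6))*127 = 115 + (3/(-1))*127 = 115 + (3*(-1))*127 = 115 - 3*127 = 115 - 381 = -266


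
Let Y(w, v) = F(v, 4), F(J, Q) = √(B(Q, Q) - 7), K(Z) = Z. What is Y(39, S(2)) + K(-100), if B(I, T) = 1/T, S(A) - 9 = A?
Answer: -100 + 3*I*√3/2 ≈ -100.0 + 2.5981*I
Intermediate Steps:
S(A) = 9 + A
B(I, T) = 1/T
F(J, Q) = √(-7 + 1/Q) (F(J, Q) = √(1/Q - 7) = √(-7 + 1/Q))
Y(w, v) = 3*I*√3/2 (Y(w, v) = √(-7 + 1/4) = √(-7 + ¼) = √(-27/4) = 3*I*√3/2)
Y(39, S(2)) + K(-100) = 3*I*√3/2 - 100 = -100 + 3*I*√3/2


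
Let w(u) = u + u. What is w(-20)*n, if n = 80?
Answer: -3200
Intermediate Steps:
w(u) = 2*u
w(-20)*n = (2*(-20))*80 = -40*80 = -3200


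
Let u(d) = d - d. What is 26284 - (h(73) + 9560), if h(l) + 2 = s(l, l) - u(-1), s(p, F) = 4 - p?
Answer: 16795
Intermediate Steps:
u(d) = 0
h(l) = 2 - l (h(l) = -2 + ((4 - l) - 1*0) = -2 + ((4 - l) + 0) = -2 + (4 - l) = 2 - l)
26284 - (h(73) + 9560) = 26284 - ((2 - 1*73) + 9560) = 26284 - ((2 - 73) + 9560) = 26284 - (-71 + 9560) = 26284 - 1*9489 = 26284 - 9489 = 16795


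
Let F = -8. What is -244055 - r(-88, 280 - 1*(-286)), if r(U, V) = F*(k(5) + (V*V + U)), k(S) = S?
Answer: 2318129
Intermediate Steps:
r(U, V) = -40 - 8*U - 8*V² (r(U, V) = -8*(5 + (V*V + U)) = -8*(5 + (V² + U)) = -8*(5 + (U + V²)) = -8*(5 + U + V²) = -40 - 8*U - 8*V²)
-244055 - r(-88, 280 - 1*(-286)) = -244055 - (-40 - 8*(-88) - 8*(280 - 1*(-286))²) = -244055 - (-40 + 704 - 8*(280 + 286)²) = -244055 - (-40 + 704 - 8*566²) = -244055 - (-40 + 704 - 8*320356) = -244055 - (-40 + 704 - 2562848) = -244055 - 1*(-2562184) = -244055 + 2562184 = 2318129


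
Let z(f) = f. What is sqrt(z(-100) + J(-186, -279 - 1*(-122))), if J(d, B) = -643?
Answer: I*sqrt(743) ≈ 27.258*I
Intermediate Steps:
sqrt(z(-100) + J(-186, -279 - 1*(-122))) = sqrt(-100 - 643) = sqrt(-743) = I*sqrt(743)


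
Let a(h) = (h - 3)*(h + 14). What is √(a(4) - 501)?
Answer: I*√483 ≈ 21.977*I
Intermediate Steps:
a(h) = (-3 + h)*(14 + h)
√(a(4) - 501) = √((-42 + 4² + 11*4) - 501) = √((-42 + 16 + 44) - 501) = √(18 - 501) = √(-483) = I*√483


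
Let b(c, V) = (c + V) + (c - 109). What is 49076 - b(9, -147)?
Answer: 49314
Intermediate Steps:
b(c, V) = -109 + V + 2*c (b(c, V) = (V + c) + (-109 + c) = -109 + V + 2*c)
49076 - b(9, -147) = 49076 - (-109 - 147 + 2*9) = 49076 - (-109 - 147 + 18) = 49076 - 1*(-238) = 49076 + 238 = 49314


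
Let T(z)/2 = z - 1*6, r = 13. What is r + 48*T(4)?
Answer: -179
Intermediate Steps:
T(z) = -12 + 2*z (T(z) = 2*(z - 1*6) = 2*(z - 6) = 2*(-6 + z) = -12 + 2*z)
r + 48*T(4) = 13 + 48*(-12 + 2*4) = 13 + 48*(-12 + 8) = 13 + 48*(-4) = 13 - 192 = -179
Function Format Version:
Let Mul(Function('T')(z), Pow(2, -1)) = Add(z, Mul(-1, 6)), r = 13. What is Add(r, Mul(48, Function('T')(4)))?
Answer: -179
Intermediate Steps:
Function('T')(z) = Add(-12, Mul(2, z)) (Function('T')(z) = Mul(2, Add(z, Mul(-1, 6))) = Mul(2, Add(z, -6)) = Mul(2, Add(-6, z)) = Add(-12, Mul(2, z)))
Add(r, Mul(48, Function('T')(4))) = Add(13, Mul(48, Add(-12, Mul(2, 4)))) = Add(13, Mul(48, Add(-12, 8))) = Add(13, Mul(48, -4)) = Add(13, -192) = -179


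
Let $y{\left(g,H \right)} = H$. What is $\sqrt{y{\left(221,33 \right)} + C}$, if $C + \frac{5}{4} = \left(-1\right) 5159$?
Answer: $\frac{i \sqrt{20509}}{2} \approx 71.605 i$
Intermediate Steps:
$C = - \frac{20641}{4}$ ($C = - \frac{5}{4} - 5159 = - \frac{20641}{4} \approx -5160.3$)
$\sqrt{y{\left(221,33 \right)} + C} = \sqrt{33 - \frac{20641}{4}} = \sqrt{- \frac{20509}{4}} = \frac{i \sqrt{20509}}{2}$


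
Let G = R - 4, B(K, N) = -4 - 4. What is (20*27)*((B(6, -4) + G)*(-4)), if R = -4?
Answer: 34560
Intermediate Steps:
B(K, N) = -8
G = -8 (G = -4 - 4 = -8)
(20*27)*((B(6, -4) + G)*(-4)) = (20*27)*((-8 - 8)*(-4)) = 540*(-16*(-4)) = 540*64 = 34560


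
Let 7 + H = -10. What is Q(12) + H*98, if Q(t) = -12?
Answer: -1678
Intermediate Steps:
H = -17 (H = -7 - 10 = -17)
Q(12) + H*98 = -12 - 17*98 = -12 - 1666 = -1678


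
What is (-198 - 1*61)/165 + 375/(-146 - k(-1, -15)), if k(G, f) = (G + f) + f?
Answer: -18332/3795 ≈ -4.8306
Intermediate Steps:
k(G, f) = G + 2*f
(-198 - 1*61)/165 + 375/(-146 - k(-1, -15)) = (-198 - 1*61)/165 + 375/(-146 - (-1 + 2*(-15))) = (-198 - 61)*(1/165) + 375/(-146 - (-1 - 30)) = -259*1/165 + 375/(-146 - 1*(-31)) = -259/165 + 375/(-146 + 31) = -259/165 + 375/(-115) = -259/165 + 375*(-1/115) = -259/165 - 75/23 = -18332/3795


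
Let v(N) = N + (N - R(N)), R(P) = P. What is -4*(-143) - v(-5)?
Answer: 577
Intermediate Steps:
v(N) = N (v(N) = N + (N - N) = N + 0 = N)
-4*(-143) - v(-5) = -4*(-143) - 1*(-5) = 572 + 5 = 577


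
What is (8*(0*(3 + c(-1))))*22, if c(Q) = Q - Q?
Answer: 0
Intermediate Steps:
c(Q) = 0
(8*(0*(3 + c(-1))))*22 = (8*(0*(3 + 0)))*22 = (8*(0*3))*22 = (8*0)*22 = 0*22 = 0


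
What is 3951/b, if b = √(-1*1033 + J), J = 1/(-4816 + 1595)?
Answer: -1317*I*√10717213974/1109098 ≈ -122.93*I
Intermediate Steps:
J = -1/3221 (J = 1/(-3221) = -1/3221 ≈ -0.00031046)
b = I*√10717213974/3221 (b = √(-1*1033 - 1/3221) = √(-1033 - 1/3221) = √(-3327294/3221) = I*√10717213974/3221 ≈ 32.14*I)
3951/b = 3951/((I*√10717213974/3221)) = 3951*(-I*√10717213974/3327294) = -1317*I*√10717213974/1109098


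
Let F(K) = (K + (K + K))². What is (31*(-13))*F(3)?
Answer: -32643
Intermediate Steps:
F(K) = 9*K² (F(K) = (K + 2*K)² = (3*K)² = 9*K²)
(31*(-13))*F(3) = (31*(-13))*(9*3²) = -3627*9 = -403*81 = -32643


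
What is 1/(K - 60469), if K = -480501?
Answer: -1/540970 ≈ -1.8485e-6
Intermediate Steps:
1/(K - 60469) = 1/(-480501 - 60469) = 1/(-540970) = -1/540970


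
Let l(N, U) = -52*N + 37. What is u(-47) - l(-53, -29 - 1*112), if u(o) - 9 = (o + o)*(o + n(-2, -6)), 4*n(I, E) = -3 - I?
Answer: 3315/2 ≈ 1657.5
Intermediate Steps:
n(I, E) = -¾ - I/4 (n(I, E) = (-3 - I)/4 = -¾ - I/4)
u(o) = 9 + 2*o*(-¼ + o) (u(o) = 9 + (o + o)*(o + (-¾ - ¼*(-2))) = 9 + (2*o)*(o + (-¾ + ½)) = 9 + (2*o)*(o - ¼) = 9 + (2*o)*(-¼ + o) = 9 + 2*o*(-¼ + o))
l(N, U) = 37 - 52*N
u(-47) - l(-53, -29 - 1*112) = (9 + 2*(-47)² - ½*(-47)) - (37 - 52*(-53)) = (9 + 2*2209 + 47/2) - (37 + 2756) = (9 + 4418 + 47/2) - 1*2793 = 8901/2 - 2793 = 3315/2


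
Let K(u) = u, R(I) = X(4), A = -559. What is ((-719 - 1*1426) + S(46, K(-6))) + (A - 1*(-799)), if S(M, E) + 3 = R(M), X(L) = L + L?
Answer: -1900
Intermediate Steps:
X(L) = 2*L
R(I) = 8 (R(I) = 2*4 = 8)
S(M, E) = 5 (S(M, E) = -3 + 8 = 5)
((-719 - 1*1426) + S(46, K(-6))) + (A - 1*(-799)) = ((-719 - 1*1426) + 5) + (-559 - 1*(-799)) = ((-719 - 1426) + 5) + (-559 + 799) = (-2145 + 5) + 240 = -2140 + 240 = -1900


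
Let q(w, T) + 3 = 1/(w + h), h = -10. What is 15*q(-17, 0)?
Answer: -410/9 ≈ -45.556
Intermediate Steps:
q(w, T) = -3 + 1/(-10 + w) (q(w, T) = -3 + 1/(w - 10) = -3 + 1/(-10 + w))
15*q(-17, 0) = 15*((31 - 3*(-17))/(-10 - 17)) = 15*((31 + 51)/(-27)) = 15*(-1/27*82) = 15*(-82/27) = -410/9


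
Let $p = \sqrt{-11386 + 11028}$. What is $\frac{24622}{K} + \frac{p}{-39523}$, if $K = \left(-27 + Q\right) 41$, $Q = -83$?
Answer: $- \frac{12311}{2255} - \frac{i \sqrt{358}}{39523} \approx -5.4594 - 0.00047873 i$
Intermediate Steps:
$p = i \sqrt{358}$ ($p = \sqrt{-358} = i \sqrt{358} \approx 18.921 i$)
$K = -4510$ ($K = \left(-27 - 83\right) 41 = \left(-110\right) 41 = -4510$)
$\frac{24622}{K} + \frac{p}{-39523} = \frac{24622}{-4510} + \frac{i \sqrt{358}}{-39523} = 24622 \left(- \frac{1}{4510}\right) + i \sqrt{358} \left(- \frac{1}{39523}\right) = - \frac{12311}{2255} - \frac{i \sqrt{358}}{39523}$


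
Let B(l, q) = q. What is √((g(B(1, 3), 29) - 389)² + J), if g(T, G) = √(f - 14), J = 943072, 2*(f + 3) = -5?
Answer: √(4377494 - 1556*I*√78)/2 ≈ 1046.1 - 1.642*I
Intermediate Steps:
f = -11/2 (f = -3 + (½)*(-5) = -3 - 5/2 = -11/2 ≈ -5.5000)
g(T, G) = I*√78/2 (g(T, G) = √(-11/2 - 14) = √(-39/2) = I*√78/2)
√((g(B(1, 3), 29) - 389)² + J) = √((I*√78/2 - 389)² + 943072) = √((-389 + I*√78/2)² + 943072) = √(943072 + (-389 + I*√78/2)²)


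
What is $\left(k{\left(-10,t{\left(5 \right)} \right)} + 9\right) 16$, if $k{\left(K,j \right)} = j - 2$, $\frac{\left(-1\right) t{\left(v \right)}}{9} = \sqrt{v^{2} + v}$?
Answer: $112 - 144 \sqrt{30} \approx -676.72$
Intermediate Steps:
$t{\left(v \right)} = - 9 \sqrt{v + v^{2}}$ ($t{\left(v \right)} = - 9 \sqrt{v^{2} + v} = - 9 \sqrt{v + v^{2}}$)
$k{\left(K,j \right)} = -2 + j$
$\left(k{\left(-10,t{\left(5 \right)} \right)} + 9\right) 16 = \left(\left(-2 - 9 \sqrt{5 \left(1 + 5\right)}\right) + 9\right) 16 = \left(\left(-2 - 9 \sqrt{5 \cdot 6}\right) + 9\right) 16 = \left(\left(-2 - 9 \sqrt{30}\right) + 9\right) 16 = \left(7 - 9 \sqrt{30}\right) 16 = 112 - 144 \sqrt{30}$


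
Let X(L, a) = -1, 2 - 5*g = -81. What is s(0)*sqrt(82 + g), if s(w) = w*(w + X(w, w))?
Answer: 0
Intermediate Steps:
g = 83/5 (g = 2/5 - 1/5*(-81) = 2/5 + 81/5 = 83/5 ≈ 16.600)
s(w) = w*(-1 + w) (s(w) = w*(w - 1) = w*(-1 + w))
s(0)*sqrt(82 + g) = (0*(-1 + 0))*sqrt(82 + 83/5) = (0*(-1))*sqrt(493/5) = 0*(sqrt(2465)/5) = 0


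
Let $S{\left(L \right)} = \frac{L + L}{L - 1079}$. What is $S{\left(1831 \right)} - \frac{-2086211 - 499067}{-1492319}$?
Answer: $\frac{1760371561}{561111944} \approx 3.1373$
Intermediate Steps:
$S{\left(L \right)} = \frac{2 L}{-1079 + L}$
$S{\left(1831 \right)} - \frac{-2086211 - 499067}{-1492319} = 2 \cdot 1831 \frac{1}{-1079 + 1831} - \frac{-2086211 - 499067}{-1492319} = 2 \cdot 1831 \cdot \frac{1}{752} - \left(-2585278\right) \left(- \frac{1}{1492319}\right) = 2 \cdot 1831 \cdot \frac{1}{752} - \frac{2585278}{1492319} = \frac{1831}{376} - \frac{2585278}{1492319} = \frac{1760371561}{561111944}$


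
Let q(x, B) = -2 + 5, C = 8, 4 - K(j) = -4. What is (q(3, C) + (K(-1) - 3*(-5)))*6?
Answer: 156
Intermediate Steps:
K(j) = 8 (K(j) = 4 - 1*(-4) = 4 + 4 = 8)
q(x, B) = 3
(q(3, C) + (K(-1) - 3*(-5)))*6 = (3 + (8 - 3*(-5)))*6 = (3 + (8 + 15))*6 = (3 + 23)*6 = 26*6 = 156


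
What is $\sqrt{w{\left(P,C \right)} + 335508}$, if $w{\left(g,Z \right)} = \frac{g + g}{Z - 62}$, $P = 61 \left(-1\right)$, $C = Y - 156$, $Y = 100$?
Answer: $\frac{\sqrt{1167906947}}{59} \approx 579.23$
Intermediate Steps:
$C = -56$ ($C = 100 - 156 = -56$)
$P = -61$
$w{\left(g,Z \right)} = \frac{2 g}{-62 + Z}$
$\sqrt{w{\left(P,C \right)} + 335508} = \sqrt{2 \left(-61\right) \frac{1}{-62 - 56} + 335508} = \sqrt{2 \left(-61\right) \frac{1}{-118} + 335508} = \sqrt{2 \left(-61\right) \left(- \frac{1}{118}\right) + 335508} = \sqrt{\frac{61}{59} + 335508} = \sqrt{\frac{19795033}{59}} = \frac{\sqrt{1167906947}}{59}$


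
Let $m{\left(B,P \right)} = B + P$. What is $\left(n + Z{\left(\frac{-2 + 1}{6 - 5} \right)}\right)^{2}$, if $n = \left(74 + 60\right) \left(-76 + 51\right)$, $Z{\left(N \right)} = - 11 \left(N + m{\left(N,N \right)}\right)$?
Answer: $11002489$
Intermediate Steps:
$Z{\left(N \right)} = - 33 N$ ($Z{\left(N \right)} = - 11 \left(N + \left(N + N\right)\right) = - 11 \left(N + 2 N\right) = - 11 \cdot 3 N = - 33 N$)
$n = -3350$ ($n = 134 \left(-25\right) = -3350$)
$\left(n + Z{\left(\frac{-2 + 1}{6 - 5} \right)}\right)^{2} = \left(-3350 - 33 \frac{-2 + 1}{6 - 5}\right)^{2} = \left(-3350 - 33 \left(- 1^{-1}\right)\right)^{2} = \left(-3350 - 33 \left(\left(-1\right) 1\right)\right)^{2} = \left(-3350 - -33\right)^{2} = \left(-3350 + 33\right)^{2} = \left(-3317\right)^{2} = 11002489$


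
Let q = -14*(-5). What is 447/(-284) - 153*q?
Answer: -3042087/284 ≈ -10712.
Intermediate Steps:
q = 70
447/(-284) - 153*q = 447/(-284) - 153*70 = 447*(-1/284) - 10710 = -447/284 - 10710 = -3042087/284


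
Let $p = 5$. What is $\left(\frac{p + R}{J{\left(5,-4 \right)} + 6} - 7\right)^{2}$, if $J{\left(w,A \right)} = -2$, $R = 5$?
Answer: $\frac{81}{4} \approx 20.25$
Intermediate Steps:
$\left(\frac{p + R}{J{\left(5,-4 \right)} + 6} - 7\right)^{2} = \left(\frac{5 + 5}{-2 + 6} - 7\right)^{2} = \left(\frac{10}{4} - 7\right)^{2} = \left(10 \cdot \frac{1}{4} - 7\right)^{2} = \left(\frac{5}{2} - 7\right)^{2} = \left(- \frac{9}{2}\right)^{2} = \frac{81}{4}$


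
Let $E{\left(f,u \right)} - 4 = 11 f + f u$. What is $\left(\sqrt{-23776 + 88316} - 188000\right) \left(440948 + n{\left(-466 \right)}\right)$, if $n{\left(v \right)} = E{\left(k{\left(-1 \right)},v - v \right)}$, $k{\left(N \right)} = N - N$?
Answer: $-82898976000 + 881904 \sqrt{16135} \approx -8.2787 \cdot 10^{10}$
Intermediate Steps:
$k{\left(N \right)} = 0$
$E{\left(f,u \right)} = 4 + 11 f + f u$ ($E{\left(f,u \right)} = 4 + \left(11 f + f u\right) = 4 + 11 f + f u$)
$n{\left(v \right)} = 4$ ($n{\left(v \right)} = 4 + 11 \cdot 0 + 0 \left(v - v\right) = 4 + 0 + 0 \cdot 0 = 4 + 0 + 0 = 4$)
$\left(\sqrt{-23776 + 88316} - 188000\right) \left(440948 + n{\left(-466 \right)}\right) = \left(\sqrt{-23776 + 88316} - 188000\right) \left(440948 + 4\right) = \left(\sqrt{64540} - 188000\right) 440952 = \left(2 \sqrt{16135} - 188000\right) 440952 = \left(-188000 + 2 \sqrt{16135}\right) 440952 = -82898976000 + 881904 \sqrt{16135}$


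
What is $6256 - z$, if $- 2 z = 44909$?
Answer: $\frac{57421}{2} \approx 28711.0$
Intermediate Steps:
$z = - \frac{44909}{2}$ ($z = \left(- \frac{1}{2}\right) 44909 = - \frac{44909}{2} \approx -22455.0$)
$6256 - z = 6256 - - \frac{44909}{2} = 6256 + \frac{44909}{2} = \frac{57421}{2}$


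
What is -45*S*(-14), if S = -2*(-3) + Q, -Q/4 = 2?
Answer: -1260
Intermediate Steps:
Q = -8 (Q = -4*2 = -8)
S = -2 (S = -2*(-3) - 8 = 6 - 8 = -2)
-45*S*(-14) = -45*(-2)*(-14) = 90*(-14) = -1260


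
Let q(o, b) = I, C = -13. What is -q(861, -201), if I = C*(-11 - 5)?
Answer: -208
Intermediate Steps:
I = 208 (I = -13*(-11 - 5) = -13*(-16) = 208)
q(o, b) = 208
-q(861, -201) = -1*208 = -208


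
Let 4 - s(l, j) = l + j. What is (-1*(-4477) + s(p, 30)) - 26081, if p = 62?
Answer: -21692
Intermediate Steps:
s(l, j) = 4 - j - l (s(l, j) = 4 - (l + j) = 4 - (j + l) = 4 + (-j - l) = 4 - j - l)
(-1*(-4477) + s(p, 30)) - 26081 = (-1*(-4477) + (4 - 1*30 - 1*62)) - 26081 = (4477 + (4 - 30 - 62)) - 26081 = (4477 - 88) - 26081 = 4389 - 26081 = -21692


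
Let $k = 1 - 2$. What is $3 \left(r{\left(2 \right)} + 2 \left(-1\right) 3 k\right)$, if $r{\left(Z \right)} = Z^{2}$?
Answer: $30$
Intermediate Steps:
$k = -1$
$3 \left(r{\left(2 \right)} + 2 \left(-1\right) 3 k\right) = 3 \left(2^{2} + 2 \left(-1\right) 3 \left(-1\right)\right) = 3 \left(4 + \left(-2\right) 3 \left(-1\right)\right) = 3 \left(4 - -6\right) = 3 \left(4 + 6\right) = 3 \cdot 10 = 30$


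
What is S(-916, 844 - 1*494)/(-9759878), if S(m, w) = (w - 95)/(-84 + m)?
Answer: 51/1951975600 ≈ 2.6127e-8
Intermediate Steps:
S(m, w) = (-95 + w)/(-84 + m)
S(-916, 844 - 1*494)/(-9759878) = ((-95 + (844 - 1*494))/(-84 - 916))/(-9759878) = ((-95 + (844 - 494))/(-1000))*(-1/9759878) = -(-95 + 350)/1000*(-1/9759878) = -1/1000*255*(-1/9759878) = -51/200*(-1/9759878) = 51/1951975600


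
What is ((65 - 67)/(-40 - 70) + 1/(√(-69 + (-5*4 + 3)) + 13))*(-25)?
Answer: 5*(-√86 + 68*I)/(11*(√86 - 13*I)) ≈ -1.7291 + 0.90918*I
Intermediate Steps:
((65 - 67)/(-40 - 70) + 1/(√(-69 + (-5*4 + 3)) + 13))*(-25) = (-2/(-110) + 1/(√(-69 + (-20 + 3)) + 13))*(-25) = (-2*(-1/110) + 1/(√(-69 - 17) + 13))*(-25) = (1/55 + 1/(√(-86) + 13))*(-25) = (1/55 + 1/(I*√86 + 13))*(-25) = (1/55 + 1/(13 + I*√86))*(-25) = -5/11 - 25/(13 + I*√86)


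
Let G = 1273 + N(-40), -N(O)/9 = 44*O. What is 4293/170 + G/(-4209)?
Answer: 15160027/715530 ≈ 21.187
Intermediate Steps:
N(O) = -396*O
G = 17113 (G = 1273 - 396*(-40) = 1273 + 15840 = 17113)
4293/170 + G/(-4209) = 4293/170 + 17113/(-4209) = 4293*(1/170) + 17113*(-1/4209) = 4293/170 - 17113/4209 = 15160027/715530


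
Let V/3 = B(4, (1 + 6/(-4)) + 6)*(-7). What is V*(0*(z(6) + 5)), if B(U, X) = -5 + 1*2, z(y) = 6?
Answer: 0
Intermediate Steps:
B(U, X) = -3 (B(U, X) = -5 + 2 = -3)
V = 63 (V = 3*(-3*(-7)) = 3*21 = 63)
V*(0*(z(6) + 5)) = 63*(0*(6 + 5)) = 63*(0*11) = 63*0 = 0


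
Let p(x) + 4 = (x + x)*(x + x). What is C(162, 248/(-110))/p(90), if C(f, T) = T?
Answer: -31/445445 ≈ -6.9593e-5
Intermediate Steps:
p(x) = -4 + 4*x**2 (p(x) = -4 + (x + x)*(x + x) = -4 + (2*x)*(2*x) = -4 + 4*x**2)
C(162, 248/(-110))/p(90) = (248/(-110))/(-4 + 4*90**2) = (248*(-1/110))/(-4 + 4*8100) = -124/(55*(-4 + 32400)) = -124/55/32396 = -124/55*1/32396 = -31/445445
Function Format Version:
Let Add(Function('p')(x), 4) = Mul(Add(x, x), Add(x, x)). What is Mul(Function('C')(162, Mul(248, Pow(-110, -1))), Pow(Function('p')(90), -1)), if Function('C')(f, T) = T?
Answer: Rational(-31, 445445) ≈ -6.9593e-5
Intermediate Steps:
Function('p')(x) = Add(-4, Mul(4, Pow(x, 2))) (Function('p')(x) = Add(-4, Mul(Add(x, x), Add(x, x))) = Add(-4, Mul(Mul(2, x), Mul(2, x))) = Add(-4, Mul(4, Pow(x, 2))))
Mul(Function('C')(162, Mul(248, Pow(-110, -1))), Pow(Function('p')(90), -1)) = Mul(Mul(248, Pow(-110, -1)), Pow(Add(-4, Mul(4, Pow(90, 2))), -1)) = Mul(Mul(248, Rational(-1, 110)), Pow(Add(-4, Mul(4, 8100)), -1)) = Mul(Rational(-124, 55), Pow(Add(-4, 32400), -1)) = Mul(Rational(-124, 55), Pow(32396, -1)) = Mul(Rational(-124, 55), Rational(1, 32396)) = Rational(-31, 445445)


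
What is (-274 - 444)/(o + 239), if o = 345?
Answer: -359/292 ≈ -1.2295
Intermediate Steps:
(-274 - 444)/(o + 239) = (-274 - 444)/(345 + 239) = -718/584 = -718*1/584 = -359/292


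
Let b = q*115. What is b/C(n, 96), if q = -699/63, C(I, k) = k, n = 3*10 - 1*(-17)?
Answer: -26795/2016 ≈ -13.291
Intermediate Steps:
n = 47 (n = 30 + 17 = 47)
q = -233/21 (q = -699*1/63 = -233/21 ≈ -11.095)
b = -26795/21 (b = -233/21*115 = -26795/21 ≈ -1276.0)
b/C(n, 96) = -26795/21/96 = -26795/21*1/96 = -26795/2016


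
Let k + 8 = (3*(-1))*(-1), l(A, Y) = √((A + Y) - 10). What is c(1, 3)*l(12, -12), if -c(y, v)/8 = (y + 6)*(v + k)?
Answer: 112*I*√10 ≈ 354.18*I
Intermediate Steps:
l(A, Y) = √(-10 + A + Y)
k = -5 (k = -8 + (3*(-1))*(-1) = -8 - 3*(-1) = -8 + 3 = -5)
c(y, v) = -8*(-5 + v)*(6 + y) (c(y, v) = -8*(y + 6)*(v - 5) = -8*(6 + y)*(-5 + v) = -8*(-5 + v)*(6 + y))
c(1, 3)*l(12, -12) = (240 - 48*3 + 40*1 - 8*3*1)*√(-10 + 12 - 12) = (240 - 144 + 40 - 24)*√(-10) = 112*(I*√10) = 112*I*√10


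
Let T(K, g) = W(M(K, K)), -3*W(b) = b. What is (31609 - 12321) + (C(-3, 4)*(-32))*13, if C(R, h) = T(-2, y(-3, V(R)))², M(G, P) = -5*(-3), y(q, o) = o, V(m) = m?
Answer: 8888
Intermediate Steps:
M(G, P) = 15
W(b) = -b/3
T(K, g) = -5 (T(K, g) = -⅓*15 = -5)
C(R, h) = 25 (C(R, h) = (-5)² = 25)
(31609 - 12321) + (C(-3, 4)*(-32))*13 = (31609 - 12321) + (25*(-32))*13 = 19288 - 800*13 = 19288 - 10400 = 8888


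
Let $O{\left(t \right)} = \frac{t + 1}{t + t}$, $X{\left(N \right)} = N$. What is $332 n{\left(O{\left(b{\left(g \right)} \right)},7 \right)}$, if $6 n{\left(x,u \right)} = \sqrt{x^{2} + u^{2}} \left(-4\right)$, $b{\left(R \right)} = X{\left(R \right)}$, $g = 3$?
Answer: $- \frac{664 \sqrt{445}}{9} \approx -1556.3$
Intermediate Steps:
$b{\left(R \right)} = R$
$O{\left(t \right)} = \frac{1 + t}{2 t}$
$n{\left(x,u \right)} = - \frac{2 \sqrt{u^{2} + x^{2}}}{3}$ ($n{\left(x,u \right)} = \frac{\sqrt{x^{2} + u^{2}} \left(-4\right)}{6} = \frac{\sqrt{u^{2} + x^{2}} \left(-4\right)}{6} = \frac{\left(-4\right) \sqrt{u^{2} + x^{2}}}{6} = - \frac{2 \sqrt{u^{2} + x^{2}}}{3}$)
$332 n{\left(O{\left(b{\left(g \right)} \right)},7 \right)} = 332 \left(- \frac{2 \sqrt{7^{2} + \left(\frac{1 + 3}{2 \cdot 3}\right)^{2}}}{3}\right) = 332 \left(- \frac{2 \sqrt{49 + \left(\frac{1}{2} \cdot \frac{1}{3} \cdot 4\right)^{2}}}{3}\right) = 332 \left(- \frac{2 \sqrt{49 + \left(\frac{2}{3}\right)^{2}}}{3}\right) = 332 \left(- \frac{2 \sqrt{49 + \frac{4}{9}}}{3}\right) = 332 \left(- \frac{2 \sqrt{\frac{445}{9}}}{3}\right) = 332 \left(- \frac{2 \frac{\sqrt{445}}{3}}{3}\right) = 332 \left(- \frac{2 \sqrt{445}}{9}\right) = - \frac{664 \sqrt{445}}{9}$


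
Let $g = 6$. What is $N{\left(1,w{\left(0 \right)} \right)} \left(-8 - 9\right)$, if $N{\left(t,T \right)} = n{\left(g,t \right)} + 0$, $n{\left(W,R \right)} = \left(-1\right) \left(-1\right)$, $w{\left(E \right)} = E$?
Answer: $-17$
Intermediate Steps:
$n{\left(W,R \right)} = 1$
$N{\left(t,T \right)} = 1$ ($N{\left(t,T \right)} = 1 + 0 = 1$)
$N{\left(1,w{\left(0 \right)} \right)} \left(-8 - 9\right) = 1 \left(-8 - 9\right) = 1 \left(-17\right) = -17$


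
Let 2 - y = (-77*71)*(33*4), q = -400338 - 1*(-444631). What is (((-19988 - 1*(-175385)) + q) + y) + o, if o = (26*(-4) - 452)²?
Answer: 1230472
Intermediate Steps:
q = 44293 (q = -400338 + 444631 = 44293)
o = 309136 (o = (-104 - 452)² = (-556)² = 309136)
y = 721646 (y = 2 - (-77*71)*33*4 = 2 - (-5467)*132 = 2 - 1*(-721644) = 2 + 721644 = 721646)
(((-19988 - 1*(-175385)) + q) + y) + o = (((-19988 - 1*(-175385)) + 44293) + 721646) + 309136 = (((-19988 + 175385) + 44293) + 721646) + 309136 = ((155397 + 44293) + 721646) + 309136 = (199690 + 721646) + 309136 = 921336 + 309136 = 1230472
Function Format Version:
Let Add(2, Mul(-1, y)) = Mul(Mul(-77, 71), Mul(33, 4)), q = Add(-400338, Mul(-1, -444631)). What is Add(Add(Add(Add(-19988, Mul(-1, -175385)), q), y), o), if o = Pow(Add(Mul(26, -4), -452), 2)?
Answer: 1230472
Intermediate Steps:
q = 44293 (q = Add(-400338, 444631) = 44293)
o = 309136 (o = Pow(Add(-104, -452), 2) = Pow(-556, 2) = 309136)
y = 721646 (y = Add(2, Mul(-1, Mul(Mul(-77, 71), Mul(33, 4)))) = Add(2, Mul(-1, Mul(-5467, 132))) = Add(2, Mul(-1, -721644)) = Add(2, 721644) = 721646)
Add(Add(Add(Add(-19988, Mul(-1, -175385)), q), y), o) = Add(Add(Add(Add(-19988, Mul(-1, -175385)), 44293), 721646), 309136) = Add(Add(Add(Add(-19988, 175385), 44293), 721646), 309136) = Add(Add(Add(155397, 44293), 721646), 309136) = Add(Add(199690, 721646), 309136) = Add(921336, 309136) = 1230472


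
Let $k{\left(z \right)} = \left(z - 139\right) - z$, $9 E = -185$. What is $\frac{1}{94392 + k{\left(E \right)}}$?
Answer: $\frac{1}{94253} \approx 1.061 \cdot 10^{-5}$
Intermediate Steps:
$E = - \frac{185}{9}$ ($E = \frac{1}{9} \left(-185\right) = - \frac{185}{9} \approx -20.556$)
$k{\left(z \right)} = -139$ ($k{\left(z \right)} = \left(-139 + z\right) - z = -139$)
$\frac{1}{94392 + k{\left(E \right)}} = \frac{1}{94392 - 139} = \frac{1}{94253}$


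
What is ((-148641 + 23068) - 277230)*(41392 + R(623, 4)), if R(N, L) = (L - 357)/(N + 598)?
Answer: -20357373199037/1221 ≈ -1.6673e+10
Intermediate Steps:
R(N, L) = (-357 + L)/(598 + N)
((-148641 + 23068) - 277230)*(41392 + R(623, 4)) = ((-148641 + 23068) - 277230)*(41392 + (-357 + 4)/(598 + 623)) = (-125573 - 277230)*(41392 - 353/1221) = -402803*(41392 + (1/1221)*(-353)) = -402803*(41392 - 353/1221) = -402803*50539279/1221 = -20357373199037/1221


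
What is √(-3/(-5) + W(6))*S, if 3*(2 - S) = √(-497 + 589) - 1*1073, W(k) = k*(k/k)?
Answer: √165*(1079 - 2*√23)/15 ≈ 915.79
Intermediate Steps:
W(k) = k (W(k) = k*1 = k)
S = 1079/3 - 2*√23/3 (S = 2 - (√(-497 + 589) - 1*1073)/3 = 2 - (√92 - 1073)/3 = 2 - (2*√23 - 1073)/3 = 2 - (-1073 + 2*√23)/3 = 2 + (1073/3 - 2*√23/3) = 1079/3 - 2*√23/3 ≈ 356.47)
√(-3/(-5) + W(6))*S = √(-3/(-5) + 6)*(1079/3 - 2*√23/3) = √(-3*(-⅕) + 6)*(1079/3 - 2*√23/3) = √(⅗ + 6)*(1079/3 - 2*√23/3) = √(33/5)*(1079/3 - 2*√23/3) = (√165/5)*(1079/3 - 2*√23/3) = √165*(1079/3 - 2*√23/3)/5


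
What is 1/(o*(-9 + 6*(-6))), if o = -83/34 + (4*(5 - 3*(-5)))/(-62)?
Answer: 1054/176985 ≈ 0.0059553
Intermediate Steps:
o = -3933/1054 (o = -83*1/34 + (4*(5 + 15))*(-1/62) = -83/34 + (4*20)*(-1/62) = -83/34 + 80*(-1/62) = -83/34 - 40/31 = -3933/1054 ≈ -3.7315)
1/(o*(-9 + 6*(-6))) = 1/(-3933*(-9 + 6*(-6))/1054) = 1/(-3933*(-9 - 36)/1054) = 1/(-3933/1054*(-45)) = 1/(176985/1054) = 1054/176985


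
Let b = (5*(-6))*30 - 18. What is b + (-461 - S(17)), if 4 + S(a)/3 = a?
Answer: -1418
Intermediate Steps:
S(a) = -12 + 3*a
b = -918 (b = -30*30 - 18 = -900 - 18 = -918)
b + (-461 - S(17)) = -918 + (-461 - (-12 + 3*17)) = -918 + (-461 - (-12 + 51)) = -918 + (-461 - 1*39) = -918 + (-461 - 39) = -918 - 500 = -1418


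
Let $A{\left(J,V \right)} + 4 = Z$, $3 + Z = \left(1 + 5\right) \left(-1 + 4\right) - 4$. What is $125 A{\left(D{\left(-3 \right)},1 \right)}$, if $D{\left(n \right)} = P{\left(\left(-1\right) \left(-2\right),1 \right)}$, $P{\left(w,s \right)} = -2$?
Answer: $875$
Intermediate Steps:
$D{\left(n \right)} = -2$
$Z = 11$ ($Z = -3 - \left(4 - \left(1 + 5\right) \left(-1 + 4\right)\right) = -3 + \left(6 \cdot 3 - 4\right) = -3 + \left(18 - 4\right) = -3 + 14 = 11$)
$A{\left(J,V \right)} = 7$ ($A{\left(J,V \right)} = -4 + 11 = 7$)
$125 A{\left(D{\left(-3 \right)},1 \right)} = 125 \cdot 7 = 875$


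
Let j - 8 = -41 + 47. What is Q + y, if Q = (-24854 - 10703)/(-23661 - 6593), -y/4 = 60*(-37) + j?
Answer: 266996853/30254 ≈ 8825.2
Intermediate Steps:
j = 14 (j = 8 + (-41 + 47) = 8 + 6 = 14)
y = 8824 (y = -4*(60*(-37) + 14) = -4*(-2220 + 14) = -4*(-2206) = 8824)
Q = 35557/30254 (Q = -35557/(-30254) = -35557*(-1/30254) = 35557/30254 ≈ 1.1753)
Q + y = 35557/30254 + 8824 = 266996853/30254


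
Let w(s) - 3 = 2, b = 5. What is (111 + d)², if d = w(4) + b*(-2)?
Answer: 11236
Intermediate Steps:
w(s) = 5 (w(s) = 3 + 2 = 5)
d = -5 (d = 5 + 5*(-2) = 5 - 10 = -5)
(111 + d)² = (111 - 5)² = 106² = 11236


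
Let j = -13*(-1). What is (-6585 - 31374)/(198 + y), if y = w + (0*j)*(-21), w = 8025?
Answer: -12653/2741 ≈ -4.6162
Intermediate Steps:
j = 13
y = 8025 (y = 8025 + (0*13)*(-21) = 8025 + 0*(-21) = 8025 + 0 = 8025)
(-6585 - 31374)/(198 + y) = (-6585 - 31374)/(198 + 8025) = -37959/8223 = -37959*1/8223 = -12653/2741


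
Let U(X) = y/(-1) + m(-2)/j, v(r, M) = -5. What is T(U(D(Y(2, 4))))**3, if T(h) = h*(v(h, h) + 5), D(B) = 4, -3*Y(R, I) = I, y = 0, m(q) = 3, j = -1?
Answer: 0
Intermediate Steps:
Y(R, I) = -I/3
U(X) = -3 (U(X) = 0/(-1) + 3/(-1) = 0*(-1) + 3*(-1) = 0 - 3 = -3)
T(h) = 0 (T(h) = h*(-5 + 5) = h*0 = 0)
T(U(D(Y(2, 4))))**3 = 0**3 = 0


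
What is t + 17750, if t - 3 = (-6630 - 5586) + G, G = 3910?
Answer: 9447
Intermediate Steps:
t = -8303 (t = 3 + ((-6630 - 5586) + 3910) = 3 + (-12216 + 3910) = 3 - 8306 = -8303)
t + 17750 = -8303 + 17750 = 9447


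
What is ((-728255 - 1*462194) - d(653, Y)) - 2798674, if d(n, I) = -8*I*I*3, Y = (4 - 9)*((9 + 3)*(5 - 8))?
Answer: -3211523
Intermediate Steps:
Y = 180 (Y = -60*(-3) = -5*(-36) = 180)
d(n, I) = -24*I² (d(n, I) = -8*I²*3 = -24*I²)
((-728255 - 1*462194) - d(653, Y)) - 2798674 = ((-728255 - 1*462194) - (-24)*180²) - 2798674 = ((-728255 - 462194) - (-24)*32400) - 2798674 = (-1190449 - 1*(-777600)) - 2798674 = (-1190449 + 777600) - 2798674 = -412849 - 2798674 = -3211523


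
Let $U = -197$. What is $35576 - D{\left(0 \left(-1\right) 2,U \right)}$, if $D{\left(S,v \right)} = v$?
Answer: $35773$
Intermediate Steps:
$35576 - D{\left(0 \left(-1\right) 2,U \right)} = 35576 - -197 = 35576 + 197 = 35773$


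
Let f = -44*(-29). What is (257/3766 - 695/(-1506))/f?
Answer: 751103/1809239124 ≈ 0.00041515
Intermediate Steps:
f = 1276
(257/3766 - 695/(-1506))/f = (257/3766 - 695/(-1506))/1276 = (257*(1/3766) - 695*(-1/1506))*(1/1276) = (257/3766 + 695/1506)*(1/1276) = (751103/1417899)*(1/1276) = 751103/1809239124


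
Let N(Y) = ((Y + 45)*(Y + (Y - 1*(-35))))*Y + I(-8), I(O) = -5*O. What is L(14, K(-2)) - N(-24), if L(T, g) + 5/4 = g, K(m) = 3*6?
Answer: -26301/4 ≈ -6575.3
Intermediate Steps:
K(m) = 18
L(T, g) = -5/4 + g
N(Y) = 40 + Y*(35 + 2*Y)*(45 + Y) (N(Y) = ((Y + 45)*(Y + (Y - 1*(-35))))*Y - 5*(-8) = ((45 + Y)*(Y + (Y + 35)))*Y + 40 = ((45 + Y)*(Y + (35 + Y)))*Y + 40 = ((45 + Y)*(35 + 2*Y))*Y + 40 = ((35 + 2*Y)*(45 + Y))*Y + 40 = Y*(35 + 2*Y)*(45 + Y) + 40 = 40 + Y*(35 + 2*Y)*(45 + Y))
L(14, K(-2)) - N(-24) = (-5/4 + 18) - (40 + 2*(-24)³ + 125*(-24)² + 1575*(-24)) = 67/4 - (40 + 2*(-13824) + 125*576 - 37800) = 67/4 - (40 - 27648 + 72000 - 37800) = 67/4 - 1*6592 = 67/4 - 6592 = -26301/4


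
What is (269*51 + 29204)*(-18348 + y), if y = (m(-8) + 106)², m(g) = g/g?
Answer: -296125777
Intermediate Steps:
m(g) = 1
y = 11449 (y = (1 + 106)² = 107² = 11449)
(269*51 + 29204)*(-18348 + y) = (269*51 + 29204)*(-18348 + 11449) = (13719 + 29204)*(-6899) = 42923*(-6899) = -296125777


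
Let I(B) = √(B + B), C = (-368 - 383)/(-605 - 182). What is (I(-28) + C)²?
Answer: -34120663/619369 + 3004*I*√14/787 ≈ -55.089 + 14.282*I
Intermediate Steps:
C = 751/787 (C = -751/(-787) = -751*(-1/787) = 751/787 ≈ 0.95426)
I(B) = √2*√B (I(B) = √(2*B) = √2*√B)
(I(-28) + C)² = (√2*√(-28) + 751/787)² = (√2*(2*I*√7) + 751/787)² = (2*I*√14 + 751/787)² = (751/787 + 2*I*√14)²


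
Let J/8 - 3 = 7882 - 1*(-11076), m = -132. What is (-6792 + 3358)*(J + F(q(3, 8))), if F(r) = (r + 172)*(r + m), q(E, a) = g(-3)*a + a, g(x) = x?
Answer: -441612400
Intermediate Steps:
q(E, a) = -2*a (q(E, a) = -3*a + a = -2*a)
J = 151688 (J = 24 + 8*(7882 - 1*(-11076)) = 24 + 8*(7882 + 11076) = 24 + 8*18958 = 24 + 151664 = 151688)
F(r) = (-132 + r)*(172 + r) (F(r) = (r + 172)*(r - 132) = (172 + r)*(-132 + r) = (-132 + r)*(172 + r))
(-6792 + 3358)*(J + F(q(3, 8))) = (-6792 + 3358)*(151688 + (-22704 + (-2*8)**2 + 40*(-2*8))) = -3434*(151688 + (-22704 + (-16)**2 + 40*(-16))) = -3434*(151688 + (-22704 + 256 - 640)) = -3434*(151688 - 23088) = -3434*128600 = -441612400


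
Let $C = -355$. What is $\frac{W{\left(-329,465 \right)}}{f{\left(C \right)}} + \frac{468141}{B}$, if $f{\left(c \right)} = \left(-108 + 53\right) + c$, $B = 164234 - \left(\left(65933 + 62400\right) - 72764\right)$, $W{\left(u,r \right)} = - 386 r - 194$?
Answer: $\frac{1971729967}{4455265} \approx 442.56$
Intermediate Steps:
$W{\left(u,r \right)} = -194 - 386 r$
$B = 108665$ ($B = 164234 - \left(128333 - 72764\right) = 164234 - 55569 = 108665$)
$f{\left(c \right)} = -55 + c$
$\frac{W{\left(-329,465 \right)}}{f{\left(C \right)}} + \frac{468141}{B} = \frac{-194 - 179490}{-55 - 355} + \frac{468141}{108665} = \frac{-194 - 179490}{-410} + 468141 \cdot \frac{1}{108665} = \left(-179684\right) \left(- \frac{1}{410}\right) + \frac{468141}{108665} = \frac{89842}{205} + \frac{468141}{108665} = \frac{1971729967}{4455265}$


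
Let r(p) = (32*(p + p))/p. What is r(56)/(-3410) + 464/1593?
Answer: 740144/2716065 ≈ 0.27251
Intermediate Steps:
r(p) = 64 (r(p) = (32*(2*p))/p = (64*p)/p = 64)
r(56)/(-3410) + 464/1593 = 64/(-3410) + 464/1593 = 64*(-1/3410) + 464*(1/1593) = -32/1705 + 464/1593 = 740144/2716065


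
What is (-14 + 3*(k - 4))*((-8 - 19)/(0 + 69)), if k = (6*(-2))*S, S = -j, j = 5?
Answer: -1386/23 ≈ -60.261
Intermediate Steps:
S = -5 (S = -1*5 = -5)
k = 60 (k = (6*(-2))*(-5) = -12*(-5) = 60)
(-14 + 3*(k - 4))*((-8 - 19)/(0 + 69)) = (-14 + 3*(60 - 4))*((-8 - 19)/(0 + 69)) = (-14 + 3*56)*(-27/69) = (-14 + 168)*(-27*1/69) = 154*(-9/23) = -1386/23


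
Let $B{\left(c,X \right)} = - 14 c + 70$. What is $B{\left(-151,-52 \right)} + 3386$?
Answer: $5570$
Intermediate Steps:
$B{\left(c,X \right)} = 70 - 14 c$
$B{\left(-151,-52 \right)} + 3386 = \left(70 - -2114\right) + 3386 = \left(70 + 2114\right) + 3386 = 2184 + 3386 = 5570$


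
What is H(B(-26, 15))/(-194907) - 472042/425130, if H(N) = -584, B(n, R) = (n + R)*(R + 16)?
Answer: -5097556343/4603378495 ≈ -1.1074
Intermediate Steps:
B(n, R) = (16 + R)*(R + n) (B(n, R) = (R + n)*(16 + R) = (16 + R)*(R + n))
H(B(-26, 15))/(-194907) - 472042/425130 = -584/(-194907) - 472042/425130 = -584*(-1/194907) - 472042*1/425130 = 584/194907 - 236021/212565 = -5097556343/4603378495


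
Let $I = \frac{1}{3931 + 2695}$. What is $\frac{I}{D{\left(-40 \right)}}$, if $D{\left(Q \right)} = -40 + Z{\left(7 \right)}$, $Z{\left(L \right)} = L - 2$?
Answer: $- \frac{1}{231910} \approx -4.312 \cdot 10^{-6}$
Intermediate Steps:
$I = \frac{1}{6626} \approx 0.00015092$
$Z{\left(L \right)} = -2 + L$
$D{\left(Q \right)} = -35$ ($D{\left(Q \right)} = -40 + \left(-2 + 7\right) = -40 + 5 = -35$)
$\frac{I}{D{\left(-40 \right)}} = \frac{1}{6626 \left(-35\right)} = \frac{1}{6626} \left(- \frac{1}{35}\right) = - \frac{1}{231910}$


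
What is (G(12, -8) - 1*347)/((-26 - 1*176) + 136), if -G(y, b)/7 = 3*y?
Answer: 599/66 ≈ 9.0758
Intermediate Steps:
G(y, b) = -21*y
(G(12, -8) - 1*347)/((-26 - 1*176) + 136) = (-21*12 - 1*347)/((-26 - 1*176) + 136) = (-252 - 347)/((-26 - 176) + 136) = -599/(-202 + 136) = -599/(-66) = -1/66*(-599) = 599/66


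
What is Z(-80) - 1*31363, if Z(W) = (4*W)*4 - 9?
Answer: -32652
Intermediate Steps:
Z(W) = -9 + 16*W (Z(W) = 16*W - 9 = -9 + 16*W)
Z(-80) - 1*31363 = (-9 + 16*(-80)) - 1*31363 = (-9 - 1280) - 31363 = -1289 - 31363 = -32652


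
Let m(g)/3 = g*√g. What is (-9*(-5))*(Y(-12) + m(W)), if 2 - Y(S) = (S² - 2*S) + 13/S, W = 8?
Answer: -29685/4 + 2160*√2 ≈ -4366.5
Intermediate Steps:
m(g) = 3*g^(3/2) (m(g) = 3*(g*√g) = 3*g^(3/2))
Y(S) = 2 - S² - 13/S + 2*S (Y(S) = 2 - ((S² - 2*S) + 13/S) = 2 - (S² - 2*S + 13/S) = 2 + (-S² - 13/S + 2*S) = 2 - S² - 13/S + 2*S)
(-9*(-5))*(Y(-12) + m(W)) = (-9*(-5))*((2 - 1*(-12)² - 13/(-12) + 2*(-12)) + 3*8^(3/2)) = 45*((2 - 1*144 - 13*(-1/12) - 24) + 3*(16*√2)) = 45*((2 - 144 + 13/12 - 24) + 48*√2) = 45*(-1979/12 + 48*√2) = -29685/4 + 2160*√2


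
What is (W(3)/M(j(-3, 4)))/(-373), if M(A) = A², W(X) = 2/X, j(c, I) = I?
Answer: -1/8952 ≈ -0.00011171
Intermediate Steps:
(W(3)/M(j(-3, 4)))/(-373) = ((2/3)/(4²))/(-373) = ((2*(⅓))/16)*(-1/373) = ((⅔)*(1/16))*(-1/373) = (1/24)*(-1/373) = -1/8952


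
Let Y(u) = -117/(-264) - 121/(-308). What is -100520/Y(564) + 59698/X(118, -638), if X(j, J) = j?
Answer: -727585329/6077 ≈ -1.1973e+5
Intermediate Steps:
Y(u) = 515/616 (Y(u) = -117*(-1/264) - 121*(-1/308) = 39/88 + 11/28 = 515/616)
-100520/Y(564) + 59698/X(118, -638) = -100520/515/616 + 59698/118 = -100520*616/515 + 59698*(1/118) = -12384064/103 + 29849/59 = -727585329/6077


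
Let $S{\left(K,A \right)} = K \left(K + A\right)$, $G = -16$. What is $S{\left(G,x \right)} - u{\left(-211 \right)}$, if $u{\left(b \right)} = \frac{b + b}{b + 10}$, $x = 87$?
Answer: $- \frac{228758}{201} \approx -1138.1$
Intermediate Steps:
$S{\left(K,A \right)} = K \left(A + K\right)$
$u{\left(b \right)} = \frac{2 b}{10 + b}$
$S{\left(G,x \right)} - u{\left(-211 \right)} = - 16 \left(87 - 16\right) - 2 \left(-211\right) \frac{1}{10 - 211} = \left(-16\right) 71 - 2 \left(-211\right) \frac{1}{-201} = -1136 - 2 \left(-211\right) \left(- \frac{1}{201}\right) = -1136 - \frac{422}{201} = - \frac{228758}{201}$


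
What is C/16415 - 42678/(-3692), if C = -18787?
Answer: 315598883/30302090 ≈ 10.415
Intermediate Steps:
C/16415 - 42678/(-3692) = -18787/16415 - 42678/(-3692) = -18787*1/16415 - 42678*(-1/3692) = -18787/16415 + 21339/1846 = 315598883/30302090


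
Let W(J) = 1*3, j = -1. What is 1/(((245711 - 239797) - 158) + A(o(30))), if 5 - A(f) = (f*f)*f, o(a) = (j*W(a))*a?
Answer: 1/734761 ≈ 1.3610e-6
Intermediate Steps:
W(J) = 3
o(a) = -3*a (o(a) = (-1*3)*a = -3*a)
A(f) = 5 - f**3 (A(f) = 5 - f*f*f = 5 - f**2*f = 5 - f**3)
1/(((245711 - 239797) - 158) + A(o(30))) = 1/(((245711 - 239797) - 158) + (5 - (-3*30)**3)) = 1/((5914 - 158) + (5 - 1*(-90)**3)) = 1/(5756 + (5 - 1*(-729000))) = 1/(5756 + (5 + 729000)) = 1/(5756 + 729005) = 1/734761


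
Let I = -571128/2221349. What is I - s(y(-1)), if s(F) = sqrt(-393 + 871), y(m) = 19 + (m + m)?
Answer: -571128/2221349 - sqrt(478) ≈ -22.120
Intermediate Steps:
y(m) = 19 + 2*m
I = -571128/2221349 (I = -571128*1/2221349 = -571128/2221349 ≈ -0.25711)
s(F) = sqrt(478)
I - s(y(-1)) = -571128/2221349 - sqrt(478)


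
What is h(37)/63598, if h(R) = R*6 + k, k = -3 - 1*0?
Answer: 219/63598 ≈ 0.0034435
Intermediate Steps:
k = -3 (k = -3 + 0 = -3)
h(R) = -3 + 6*R (h(R) = R*6 - 3 = 6*R - 3 = -3 + 6*R)
h(37)/63598 = (-3 + 6*37)/63598 = (-3 + 222)*(1/63598) = 219*(1/63598) = 219/63598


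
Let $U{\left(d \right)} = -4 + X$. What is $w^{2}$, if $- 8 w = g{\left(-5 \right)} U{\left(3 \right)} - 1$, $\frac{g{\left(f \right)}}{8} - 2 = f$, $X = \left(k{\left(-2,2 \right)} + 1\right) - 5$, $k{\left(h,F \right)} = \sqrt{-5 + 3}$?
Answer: $\frac{35329}{64} - \frac{573 i \sqrt{2}}{4} \approx 552.02 - 202.59 i$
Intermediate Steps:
$k{\left(h,F \right)} = i \sqrt{2}$ ($k{\left(h,F \right)} = \sqrt{-2} = i \sqrt{2}$)
$X = -4 + i \sqrt{2}$ ($X = \left(i \sqrt{2} + 1\right) - 5 = \left(1 + i \sqrt{2}\right) - 5 = -4 + i \sqrt{2} \approx -4.0 + 1.4142 i$)
$g{\left(f \right)} = 16 + 8 f$
$U{\left(d \right)} = -8 + i \sqrt{2}$ ($U{\left(d \right)} = -4 - \left(4 - i \sqrt{2}\right) = -8 + i \sqrt{2}$)
$w = - \frac{191}{8} + 3 i \sqrt{2}$ ($w = - \frac{\left(16 + 8 \left(-5\right)\right) \left(-8 + i \sqrt{2}\right) - 1}{8} = - \frac{\left(16 - 40\right) \left(-8 + i \sqrt{2}\right) - 1}{8} = - \frac{- 24 \left(-8 + i \sqrt{2}\right) - 1}{8} = - \frac{\left(192 - 24 i \sqrt{2}\right) - 1}{8} = - \frac{191 - 24 i \sqrt{2}}{8} = - \frac{191}{8} + 3 i \sqrt{2} \approx -23.875 + 4.2426 i$)
$w^{2} = \left(- \frac{191}{8} + 3 i \sqrt{2}\right)^{2}$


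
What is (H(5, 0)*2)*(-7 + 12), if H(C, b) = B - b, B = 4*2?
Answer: 80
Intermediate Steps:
B = 8
H(C, b) = 8 - b
(H(5, 0)*2)*(-7 + 12) = ((8 - 1*0)*2)*(-7 + 12) = ((8 + 0)*2)*5 = (8*2)*5 = 16*5 = 80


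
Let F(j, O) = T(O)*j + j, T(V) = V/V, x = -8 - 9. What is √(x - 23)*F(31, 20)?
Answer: 124*I*√10 ≈ 392.12*I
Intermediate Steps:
x = -17
T(V) = 1
F(j, O) = 2*j (F(j, O) = 1*j + j = j + j = 2*j)
√(x - 23)*F(31, 20) = √(-17 - 23)*(2*31) = √(-40)*62 = (2*I*√10)*62 = 124*I*√10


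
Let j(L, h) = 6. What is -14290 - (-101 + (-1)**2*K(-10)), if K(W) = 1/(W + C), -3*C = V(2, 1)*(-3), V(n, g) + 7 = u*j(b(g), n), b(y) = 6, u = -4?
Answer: -581748/41 ≈ -14189.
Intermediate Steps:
V(n, g) = -31 (V(n, g) = -7 - 4*6 = -7 - 24 = -31)
C = -31 (C = -(-31)*(-3)/3 = -1/3*93 = -31)
K(W) = 1/(-31 + W) (K(W) = 1/(W - 31) = 1/(-31 + W))
-14290 - (-101 + (-1)**2*K(-10)) = -14290 - (-101 + (-1)**2/(-31 - 10)) = -14290 - (-101 + 1/(-41)) = -14290 - (-101 + 1*(-1/41)) = -14290 - (-101 - 1/41) = -14290 - 1*(-4142/41) = -14290 + 4142/41 = -581748/41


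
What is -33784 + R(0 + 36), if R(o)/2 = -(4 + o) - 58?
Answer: -33980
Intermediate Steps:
R(o) = -124 - 2*o (R(o) = 2*(-(4 + o) - 58) = 2*((-4 - o) - 58) = 2*(-62 - o) = -124 - 2*o)
-33784 + R(0 + 36) = -33784 + (-124 - 2*(0 + 36)) = -33784 + (-124 - 2*36) = -33784 + (-124 - 72) = -33784 - 196 = -33980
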